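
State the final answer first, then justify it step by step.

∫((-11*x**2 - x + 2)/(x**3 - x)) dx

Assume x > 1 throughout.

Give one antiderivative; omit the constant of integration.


The answer is -2*log(x) - 5*log(x - 1) - 4*log(x + 1).
Step 1. Decompose ∫((-11*x**2 - x + 2)/(x**3 - x)) dx by partial fractions, (-11*x**2 - x + 2)/(x**3 - x) = -4/(x + 1) - 5/(x - 1) - 2/x: now ∫(-2/x) dx + ∫(-5/(x - 1)) dx + ∫(-4/(x + 1)) dx.
Step 2. Evaluate the standard form [assuming x > 1]: now -5*log(x - 1) + ∫(-2/x) dx + ∫(-4/(x + 1)) dx.
Step 3. Evaluate the standard form [assuming x > -1]: now -5*log(x - 1) - 4*log(x + 1) + ∫(-2/x) dx.
Step 4. Evaluate the standard form [assuming x > 0]: now -2*log(x) - 5*log(x - 1) - 4*log(x + 1).
Answer: -2*log(x) - 5*log(x - 1) - 4*log(x + 1).


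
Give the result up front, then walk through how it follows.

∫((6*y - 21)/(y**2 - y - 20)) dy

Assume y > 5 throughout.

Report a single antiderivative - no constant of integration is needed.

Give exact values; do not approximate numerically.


The answer is log(y - 5) + 5*log(y + 4).
Step 1. Decompose ∫((6*y - 21)/(y**2 - y - 20)) dy by partial fractions, (6*y - 21)/(y**2 - y - 20) = 5/(y + 4) + 1/(y - 5): now ∫(1/(y - 5)) dy + ∫(5/(y + 4)) dy.
Step 2. Evaluate the standard form [assuming y > 5]: now log(y - 5) + ∫(5/(y + 4)) dy.
Step 3. Evaluate the standard form [assuming y > -4]: now log(y - 5) + 5*log(y + 4).
Answer: log(y - 5) + 5*log(y + 4).


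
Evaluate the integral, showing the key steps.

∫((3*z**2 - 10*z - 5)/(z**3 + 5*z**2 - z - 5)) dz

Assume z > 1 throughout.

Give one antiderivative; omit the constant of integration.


Step 1. Decompose ∫((3*z**2 - 10*z - 5)/(z**3 + 5*z**2 - z - 5)) dz by partial fractions, (3*z**2 - 10*z - 5)/(z**3 + 5*z**2 - z - 5) = 5/(z + 5) - 1/(z + 1) - 1/(z - 1): now ∫(-1/(z - 1)) dz + ∫(-1/(z + 1)) dz + ∫(5/(z + 5)) dz.
Step 2. Evaluate the standard form [assuming z > -1]: now -log(z + 1) + ∫(-1/(z - 1)) dz + ∫(5/(z + 5)) dz.
Step 3. Evaluate the standard form [assuming z > 1]: now -log(z - 1) - log(z + 1) + ∫(5/(z + 5)) dz.
Step 4. Evaluate the standard form [assuming z > -5]: now -log(z - 1) - log(z + 1) + 5*log(z + 5).
Answer: -log(z - 1) - log(z + 1) + 5*log(z + 5).


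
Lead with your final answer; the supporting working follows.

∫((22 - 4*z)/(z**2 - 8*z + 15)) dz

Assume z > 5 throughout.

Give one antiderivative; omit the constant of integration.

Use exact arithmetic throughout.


The answer is log(z - 5) - 5*log(z - 3).
Step 1. Decompose ∫((22 - 4*z)/(z**2 - 8*z + 15)) dz by partial fractions, (22 - 4*z)/(z**2 - 8*z + 15) = -5/(z - 3) + 1/(z - 5): now ∫(1/(z - 5)) dz + ∫(-5/(z - 3)) dz.
Step 2. Evaluate the standard form [assuming z > 3]: now -5*log(z - 3) + ∫(1/(z - 5)) dz.
Step 3. Evaluate the standard form [assuming z > 5]: now log(z - 5) - 5*log(z - 3).
Answer: log(z - 5) - 5*log(z - 3).


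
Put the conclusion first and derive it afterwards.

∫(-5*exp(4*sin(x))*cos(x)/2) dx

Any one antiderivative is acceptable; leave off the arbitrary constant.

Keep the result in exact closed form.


The answer is -5*exp(4*sin(x))/8.
Step 1. Substitute u = sin(x), turning ∫(-5*exp(4*sin(x))*cos(x)/2) dx into ∫(-5*exp(4*u)/2) du: now ∫(-5*exp(4*u)/2) du.
Step 2. Evaluate the standard form: now -5*exp(4*u)/8.
Step 3. Substitute back u = sin(x): now -5*exp(4*sin(x))/8.
Answer: -5*exp(4*sin(x))/8.


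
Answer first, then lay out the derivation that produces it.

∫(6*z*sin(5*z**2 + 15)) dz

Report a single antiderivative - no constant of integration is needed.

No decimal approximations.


The answer is -3*cos(5*z**2 + 15)/5.
Step 1. Substitute u = z**2 + 3, turning ∫(6*z*sin(5*z**2 + 15)) dz into ∫(3*sin(5*u)) du: now ∫(3*sin(5*u)) du.
Step 2. Evaluate the standard form: now -3*cos(5*u)/5.
Step 3. Substitute back u = z**2 + 3: now -3*cos(5*z**2 + 15)/5.
Answer: -3*cos(5*z**2 + 15)/5.


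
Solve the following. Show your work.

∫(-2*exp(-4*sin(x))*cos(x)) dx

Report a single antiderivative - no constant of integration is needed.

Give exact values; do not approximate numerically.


Step 1. Substitute u = sin(x), turning ∫(-2*exp(-4*sin(x))*cos(x)) dx into ∫(-2*exp(-4*u)) du: now ∫(-2*exp(-4*u)) du.
Step 2. Evaluate the standard form: now exp(-4*u)/2.
Step 3. Substitute back u = sin(x): now exp(-4*sin(x))/2.
Answer: exp(-4*sin(x))/2.


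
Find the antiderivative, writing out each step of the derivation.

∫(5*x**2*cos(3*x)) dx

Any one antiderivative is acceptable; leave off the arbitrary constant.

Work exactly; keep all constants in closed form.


Step 1. Integrate ∫(5*x**2*cos(3*x)) dx by parts with u = x**2, dv = (5*cos(3*x)) dx, so v = 5*sin(3*x)/3: now 5*x**2*sin(3*x)/3 + ∫(-10*x*sin(3*x)/3) dx.
Step 2. Integrate ∫(-10*x*sin(3*x)/3) dx by parts with u = x, dv = (-10*sin(3*x)/3) dx, so v = 10*cos(3*x)/9: now 5*x**2*sin(3*x)/3 + 10*x*cos(3*x)/9 + ∫(-10*cos(3*x)/9) dx.
Step 3. Evaluate the standard form: now 5*x**2*sin(3*x)/3 + 10*x*cos(3*x)/9 - 10*sin(3*x)/27.
Answer: 5*x**2*sin(3*x)/3 + 10*x*cos(3*x)/9 - 10*sin(3*x)/27.


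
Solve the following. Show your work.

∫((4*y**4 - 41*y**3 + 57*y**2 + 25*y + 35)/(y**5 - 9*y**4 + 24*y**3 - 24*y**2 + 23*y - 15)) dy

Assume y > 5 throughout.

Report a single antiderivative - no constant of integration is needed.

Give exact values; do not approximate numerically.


Step 1. Decompose ∫((4*y**4 - 41*y**3 + 57*y**2 + 25*y + 35)/(y**5 - 9*y**4 + 24*y**3 - 24*y**2 + 23*y - 15)) dy by partial fractions, (4*y**4 - 41*y**3 + 57*y**2 + 25*y + 35)/(y**5 - 9*y**4 + 24*y**3 - 24*y**2 + 23*y - 15) = 3/(y**2 + 1) + 5/(y - 1) + 4/(y - 3) - 5/(y - 5): now ∫(-5/(y - 5)) dy + ∫(4/(y - 3)) dy + ∫(5/(y - 1)) dy + ∫(3/(y**2 + 1)) dy.
Step 2. Evaluate the standard form [assuming y > 5]: now -5*log(y - 5) + ∫(4/(y - 3)) dy + ∫(5/(y - 1)) dy + ∫(3/(y**2 + 1)) dy.
Step 3. Evaluate the standard form [assuming y > 1]: now -5*log(y - 5) + 5*log(y - 1) + ∫(4/(y - 3)) dy + ∫(3/(y**2 + 1)) dy.
Step 4. Evaluate the standard form [assuming y > 3]: now -5*log(y - 5) + 4*log(y - 3) + 5*log(y - 1) + ∫(3/(y**2 + 1)) dy.
Step 5. Evaluate the standard form: now -5*log(y - 5) + 4*log(y - 3) + 5*log(y - 1) + 3*atan(y).
Answer: -5*log(y - 5) + 4*log(y - 3) + 5*log(y - 1) + 3*atan(y).


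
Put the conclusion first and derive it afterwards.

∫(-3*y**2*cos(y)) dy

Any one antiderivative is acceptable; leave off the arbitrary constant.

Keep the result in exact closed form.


The answer is -3*y**2*sin(y) - 6*y*cos(y) + 6*sin(y).
Step 1. Integrate ∫(-3*y**2*cos(y)) dy by parts with u = y**2, dv = (-3*cos(y)) dy, so v = -3*sin(y): now -3*y**2*sin(y) + ∫(6*y*sin(y)) dy.
Step 2. Integrate ∫(6*y*sin(y)) dy by parts with u = y, dv = (6*sin(y)) dy, so v = -6*cos(y): now -3*y**2*sin(y) - 6*y*cos(y) + ∫(6*cos(y)) dy.
Step 3. Evaluate the standard form: now -3*y**2*sin(y) - 6*y*cos(y) + 6*sin(y).
Answer: -3*y**2*sin(y) - 6*y*cos(y) + 6*sin(y).


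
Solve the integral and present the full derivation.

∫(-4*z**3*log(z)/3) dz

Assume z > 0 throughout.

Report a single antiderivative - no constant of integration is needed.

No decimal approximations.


Step 1. Integrate ∫(-4*z**3*log(z)/3) dz by parts with u = log(z), dv = (-4*z**3/3) dz, so v = -z**4/3 [assuming z > 0]: now -z**4*log(z)/3 + ∫(z**3/3) dz.
Step 2. Evaluate the standard form: now -z**4*log(z)/3 + z**4/12.
Answer: -z**4*log(z)/3 + z**4/12.


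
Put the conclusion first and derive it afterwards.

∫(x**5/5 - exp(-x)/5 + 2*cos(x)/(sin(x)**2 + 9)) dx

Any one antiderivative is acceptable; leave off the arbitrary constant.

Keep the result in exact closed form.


The answer is x**6/30 + 2*atan(sin(x)/3)/3 + exp(-x)/5.
Step 1. Rewrite: now ∫(x**5/5) dx + ∫(2*cos(x)/(sin(x)**2 + 9)) dx + ∫(-exp(-x)/5) dx.
Step 2. Substitute u = sin(x), turning ∫(2*cos(x)/(sin(x)**2 + 9)) dx into ∫(2/(u**2 + 9)) du: now ∫(x**5/5) dx + ∫(2/(u**2 + 9)) du + ∫(-exp(-x)/5) dx.
Step 3. Evaluate the standard form: now 2*atan(u/3)/3 + ∫(x**5/5) dx + ∫(-exp(-x)/5) dx.
Step 4. Substitute back u = sin(x): now 2*atan(sin(x)/3)/3 + ∫(x**5/5) dx + ∫(-exp(-x)/5) dx.
Step 5. Evaluate the standard form: now x**6/30 + 2*atan(sin(x)/3)/3 + ∫(-exp(-x)/5) dx.
Step 6. Evaluate the standard form: now x**6/30 + 2*atan(sin(x)/3)/3 + exp(-x)/5.
Answer: x**6/30 + 2*atan(sin(x)/3)/3 + exp(-x)/5.


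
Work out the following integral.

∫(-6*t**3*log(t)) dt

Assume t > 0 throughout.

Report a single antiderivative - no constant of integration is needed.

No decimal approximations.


Answer: -3*t**4*log(t)/2 + 3*t**4/8.


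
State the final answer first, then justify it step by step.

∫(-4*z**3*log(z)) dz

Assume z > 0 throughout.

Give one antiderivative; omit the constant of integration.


The answer is -z**4*log(z) + z**4/4.
Step 1. Integrate ∫(-4*z**3*log(z)) dz by parts with u = log(z), dv = (-4*z**3) dz, so v = -z**4 [assuming z > 0]: now -z**4*log(z) + ∫(z**3) dz.
Step 2. Evaluate the standard form: now -z**4*log(z) + z**4/4.
Answer: -z**4*log(z) + z**4/4.


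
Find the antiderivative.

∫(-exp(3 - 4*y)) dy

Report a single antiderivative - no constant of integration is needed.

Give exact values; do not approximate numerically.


Answer: exp(3 - 4*y)/4.


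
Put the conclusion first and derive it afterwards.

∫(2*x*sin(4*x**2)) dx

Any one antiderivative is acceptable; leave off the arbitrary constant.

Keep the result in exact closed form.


The answer is -cos(4*x**2)/4.
Step 1. Substitute u = x**2, turning ∫(2*x*sin(4*x**2)) dx into ∫(sin(4*u)) du: now ∫(sin(4*u)) du.
Step 2. Evaluate the standard form: now -cos(4*u)/4.
Step 3. Substitute back u = x**2: now -cos(4*x**2)/4.
Answer: -cos(4*x**2)/4.


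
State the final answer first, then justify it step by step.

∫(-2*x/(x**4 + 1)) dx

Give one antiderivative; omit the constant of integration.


The answer is -atan(x**2).
Step 1. Substitute u = x**2, turning ∫(-2*x/(x**4 + 1)) dx into ∫(-1/(u**2 + 1)) du: now ∫(-1/(u**2 + 1)) du.
Step 2. Evaluate the standard form: now -atan(u).
Step 3. Substitute back u = x**2: now -atan(x**2).
Answer: -atan(x**2).


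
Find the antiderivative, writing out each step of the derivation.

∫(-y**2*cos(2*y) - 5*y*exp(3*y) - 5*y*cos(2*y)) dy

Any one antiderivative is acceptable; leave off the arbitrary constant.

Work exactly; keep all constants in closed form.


Step 1. Rewrite: now ∫(-5*y*exp(3*y)) dy + ∫(-5*y*cos(2*y)) dy + ∫(-y**2*cos(2*y)) dy.
Step 2. Integrate ∫(-5*y*cos(2*y)) dy by parts with u = y, dv = (-5*cos(2*y)) dy, so v = -5*sin(2*y)/2: now -5*y*sin(2*y)/2 + ∫(-5*y*exp(3*y)) dy + ∫(-y**2*cos(2*y)) dy + ∫(5*sin(2*y)/2) dy.
Step 3. Evaluate the standard form: now -5*y*sin(2*y)/2 - 5*cos(2*y)/4 + ∫(-5*y*exp(3*y)) dy + ∫(-y**2*cos(2*y)) dy.
Step 4. Integrate ∫(-5*y*exp(3*y)) dy by parts with u = y, dv = (-5*exp(3*y)) dy, so v = -5*exp(3*y)/3: now -5*y*exp(3*y)/3 - 5*y*sin(2*y)/2 - 5*cos(2*y)/4 + ∫(-y**2*cos(2*y)) dy + ∫(5*exp(3*y)/3) dy.
Step 5. Evaluate the standard form: now -5*y*exp(3*y)/3 - 5*y*sin(2*y)/2 + 5*exp(3*y)/9 - 5*cos(2*y)/4 + ∫(-y**2*cos(2*y)) dy.
Step 6. Integrate ∫(-y**2*cos(2*y)) dy by parts with u = y**2, dv = (-cos(2*y)) dy, so v = -sin(2*y)/2: now -y**2*sin(2*y)/2 - 5*y*exp(3*y)/3 - 5*y*sin(2*y)/2 + 5*exp(3*y)/9 - 5*cos(2*y)/4 + ∫(y*sin(2*y)) dy.
Step 7. Integrate ∫(y*sin(2*y)) dy by parts with u = y, dv = (sin(2*y)) dy, so v = -cos(2*y)/2: now -y**2*sin(2*y)/2 - 5*y*exp(3*y)/3 - 5*y*sin(2*y)/2 - y*cos(2*y)/2 + 5*exp(3*y)/9 - 5*cos(2*y)/4 + ∫(cos(2*y)/2) dy.
Step 8. Evaluate the standard form: now -y**2*sin(2*y)/2 - 5*y*exp(3*y)/3 - 5*y*sin(2*y)/2 - y*cos(2*y)/2 + 5*exp(3*y)/9 + sin(2*y)/4 - 5*cos(2*y)/4.
Answer: -y**2*sin(2*y)/2 - 5*y*exp(3*y)/3 - 5*y*sin(2*y)/2 - y*cos(2*y)/2 + 5*exp(3*y)/9 + sin(2*y)/4 - 5*cos(2*y)/4.


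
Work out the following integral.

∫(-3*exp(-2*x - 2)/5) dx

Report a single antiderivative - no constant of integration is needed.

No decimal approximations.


Answer: 3*exp(-2*x - 2)/10.


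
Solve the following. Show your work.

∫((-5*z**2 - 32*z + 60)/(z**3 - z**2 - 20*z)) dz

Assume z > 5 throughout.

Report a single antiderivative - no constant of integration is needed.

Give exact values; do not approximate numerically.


Step 1. Decompose ∫((-5*z**2 - 32*z + 60)/(z**3 - z**2 - 20*z)) dz by partial fractions, (-5*z**2 - 32*z + 60)/(z**3 - z**2 - 20*z) = 3/(z + 4) - 5/(z - 5) - 3/z: now ∫(-3/z) dz + ∫(-5/(z - 5)) dz + ∫(3/(z + 4)) dz.
Step 2. Evaluate the standard form [assuming z > -4]: now 3*log(z + 4) + ∫(-3/z) dz + ∫(-5/(z - 5)) dz.
Step 3. Evaluate the standard form [assuming z > 0]: now -3*log(z) + 3*log(z + 4) + ∫(-5/(z - 5)) dz.
Step 4. Evaluate the standard form [assuming z > 5]: now -3*log(z) - 5*log(z - 5) + 3*log(z + 4).
Answer: -3*log(z) - 5*log(z - 5) + 3*log(z + 4).


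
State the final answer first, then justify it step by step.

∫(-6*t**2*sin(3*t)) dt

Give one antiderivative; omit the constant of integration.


The answer is 2*t**2*cos(3*t) - 4*t*sin(3*t)/3 - 4*cos(3*t)/9.
Step 1. Integrate ∫(-6*t**2*sin(3*t)) dt by parts with u = t**2, dv = (-6*sin(3*t)) dt, so v = 2*cos(3*t): now 2*t**2*cos(3*t) + ∫(-4*t*cos(3*t)) dt.
Step 2. Integrate ∫(-4*t*cos(3*t)) dt by parts with u = t, dv = (-4*cos(3*t)) dt, so v = -4*sin(3*t)/3: now 2*t**2*cos(3*t) - 4*t*sin(3*t)/3 + ∫(4*sin(3*t)/3) dt.
Step 3. Evaluate the standard form: now 2*t**2*cos(3*t) - 4*t*sin(3*t)/3 - 4*cos(3*t)/9.
Answer: 2*t**2*cos(3*t) - 4*t*sin(3*t)/3 - 4*cos(3*t)/9.


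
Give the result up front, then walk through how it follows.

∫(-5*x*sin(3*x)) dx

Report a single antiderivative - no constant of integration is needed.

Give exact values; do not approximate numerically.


The answer is 5*x*cos(3*x)/3 - 5*sin(3*x)/9.
Step 1. Integrate ∫(-5*x*sin(3*x)) dx by parts with u = x, dv = (-5*sin(3*x)) dx, so v = 5*cos(3*x)/3: now 5*x*cos(3*x)/3 + ∫(-5*cos(3*x)/3) dx.
Step 2. Evaluate the standard form: now 5*x*cos(3*x)/3 - 5*sin(3*x)/9.
Answer: 5*x*cos(3*x)/3 - 5*sin(3*x)/9.


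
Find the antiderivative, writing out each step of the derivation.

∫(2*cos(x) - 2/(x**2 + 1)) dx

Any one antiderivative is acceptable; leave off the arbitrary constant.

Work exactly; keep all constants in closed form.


Step 1. Rewrite: now ∫(-2/(x**2 + 1)) dx + ∫(2*cos(x)) dx.
Step 2. Evaluate the standard form: now -2*atan(x) + ∫(2*cos(x)) dx.
Step 3. Evaluate the standard form: now 2*sin(x) - 2*atan(x).
Answer: 2*sin(x) - 2*atan(x).


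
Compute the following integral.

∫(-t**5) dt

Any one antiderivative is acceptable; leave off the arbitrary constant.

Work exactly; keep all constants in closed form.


Answer: -t**6/6.


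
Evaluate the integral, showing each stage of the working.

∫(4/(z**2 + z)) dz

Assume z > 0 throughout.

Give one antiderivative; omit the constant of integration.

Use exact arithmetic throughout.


Step 1. Decompose ∫(4/(z**2 + z)) dz by partial fractions, 4/(z**2 + z) = -4/(z + 1) + 4/z: now ∫(4/z) dz + ∫(-4/(z + 1)) dz.
Step 2. Evaluate the standard form [assuming z > 0]: now 4*log(z) + ∫(-4/(z + 1)) dz.
Step 3. Evaluate the standard form [assuming z > -1]: now 4*log(z) - 4*log(z + 1).
Answer: 4*log(z) - 4*log(z + 1).


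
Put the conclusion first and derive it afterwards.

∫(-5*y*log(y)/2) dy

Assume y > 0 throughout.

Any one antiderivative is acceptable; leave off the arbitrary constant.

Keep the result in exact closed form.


The answer is -5*y**2*log(y)/4 + 5*y**2/8.
Step 1. Integrate ∫(-5*y*log(y)/2) dy by parts with u = log(y), dv = (-5*y/2) dy, so v = -5*y**2/4 [assuming y > 0]: now -5*y**2*log(y)/4 + ∫(5*y/4) dy.
Step 2. Evaluate the standard form: now -5*y**2*log(y)/4 + 5*y**2/8.
Answer: -5*y**2*log(y)/4 + 5*y**2/8.


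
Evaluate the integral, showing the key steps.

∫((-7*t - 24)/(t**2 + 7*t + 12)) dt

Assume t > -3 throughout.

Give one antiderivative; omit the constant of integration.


Step 1. Decompose ∫((-7*t - 24)/(t**2 + 7*t + 12)) dt by partial fractions, (-7*t - 24)/(t**2 + 7*t + 12) = -4/(t + 4) - 3/(t + 3): now ∫(-3/(t + 3)) dt + ∫(-4/(t + 4)) dt.
Step 2. Evaluate the standard form [assuming t > -4]: now -4*log(t + 4) + ∫(-3/(t + 3)) dt.
Step 3. Evaluate the standard form [assuming t > -3]: now -3*log(t + 3) - 4*log(t + 4).
Answer: -3*log(t + 3) - 4*log(t + 4).


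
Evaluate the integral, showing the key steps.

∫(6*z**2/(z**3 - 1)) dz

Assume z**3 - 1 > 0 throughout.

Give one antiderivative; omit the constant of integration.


Step 1. Substitute u = z**3 - 1, turning ∫(6*z**2/(z**3 - 1)) dz into ∫(2/u) du: now ∫(2/u) du.
Step 2. Evaluate the standard form [assuming u > 0]: now 2*log(u).
Step 3. Substitute back u = z**3 - 1: now 2*log(z**3 - 1).
Answer: 2*log(z**3 - 1).


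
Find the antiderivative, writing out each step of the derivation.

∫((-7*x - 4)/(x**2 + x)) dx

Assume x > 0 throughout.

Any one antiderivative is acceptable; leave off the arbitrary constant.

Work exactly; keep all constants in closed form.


Step 1. Decompose ∫((-7*x - 4)/(x**2 + x)) dx by partial fractions, (-7*x - 4)/(x**2 + x) = -3/(x + 1) - 4/x: now ∫(-4/x) dx + ∫(-3/(x + 1)) dx.
Step 2. Evaluate the standard form [assuming x > -1]: now -3*log(x + 1) + ∫(-4/x) dx.
Step 3. Evaluate the standard form [assuming x > 0]: now -4*log(x) - 3*log(x + 1).
Answer: -4*log(x) - 3*log(x + 1).


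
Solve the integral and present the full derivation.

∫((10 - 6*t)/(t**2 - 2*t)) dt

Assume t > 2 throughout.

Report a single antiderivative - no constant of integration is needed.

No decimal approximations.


Step 1. Decompose ∫((10 - 6*t)/(t**2 - 2*t)) dt by partial fractions, (10 - 6*t)/(t**2 - 2*t) = -1/(t - 2) - 5/t: now ∫(-5/t) dt + ∫(-1/(t - 2)) dt.
Step 2. Evaluate the standard form [assuming t > 0]: now -5*log(t) + ∫(-1/(t - 2)) dt.
Step 3. Evaluate the standard form [assuming t > 2]: now -5*log(t) - log(t - 2).
Answer: -5*log(t) - log(t - 2).


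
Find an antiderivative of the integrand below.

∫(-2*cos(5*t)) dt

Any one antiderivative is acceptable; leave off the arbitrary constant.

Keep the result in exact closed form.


Answer: -2*sin(5*t)/5.


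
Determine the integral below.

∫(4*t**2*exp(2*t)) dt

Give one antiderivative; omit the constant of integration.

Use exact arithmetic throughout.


Answer: 2*t**2*exp(2*t) - 2*t*exp(2*t) + exp(2*t).


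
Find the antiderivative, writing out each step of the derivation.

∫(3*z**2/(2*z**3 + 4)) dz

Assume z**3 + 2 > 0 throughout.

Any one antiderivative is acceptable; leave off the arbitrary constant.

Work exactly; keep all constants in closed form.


Step 1. Substitute u = z**3 + 2, turning ∫(3*z**2/(2*z**3 + 4)) dz into ∫(1/(2*u)) du: now ∫(1/(2*u)) du.
Step 2. Evaluate the standard form [assuming u > 0]: now log(u)/2.
Step 3. Substitute back u = z**3 + 2: now log(z**3 + 2)/2.
Answer: log(z**3 + 2)/2.


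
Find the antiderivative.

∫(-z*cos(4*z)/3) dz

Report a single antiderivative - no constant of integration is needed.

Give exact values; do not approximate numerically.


Answer: -z*sin(4*z)/12 - cos(4*z)/48.


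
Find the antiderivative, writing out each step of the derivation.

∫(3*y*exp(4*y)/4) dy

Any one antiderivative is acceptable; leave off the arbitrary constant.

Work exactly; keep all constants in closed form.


Step 1. Integrate ∫(3*y*exp(4*y)/4) dy by parts with u = y, dv = (3*exp(4*y)/4) dy, so v = 3*exp(4*y)/16: now 3*y*exp(4*y)/16 + ∫(-3*exp(4*y)/16) dy.
Step 2. Evaluate the standard form: now 3*y*exp(4*y)/16 - 3*exp(4*y)/64.
Answer: 3*y*exp(4*y)/16 - 3*exp(4*y)/64.


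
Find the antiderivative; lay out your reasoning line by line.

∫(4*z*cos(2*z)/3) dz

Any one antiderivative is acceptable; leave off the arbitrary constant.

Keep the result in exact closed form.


Step 1. Integrate ∫(4*z*cos(2*z)/3) dz by parts with u = z, dv = (4*cos(2*z)/3) dz, so v = 2*sin(2*z)/3: now 2*z*sin(2*z)/3 + ∫(-2*sin(2*z)/3) dz.
Step 2. Evaluate the standard form: now 2*z*sin(2*z)/3 + cos(2*z)/3.
Answer: 2*z*sin(2*z)/3 + cos(2*z)/3.


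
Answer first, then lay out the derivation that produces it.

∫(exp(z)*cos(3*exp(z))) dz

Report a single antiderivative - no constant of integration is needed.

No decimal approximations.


The answer is sin(3*exp(z))/3.
Step 1. Substitute u = exp(z), turning ∫(exp(z)*cos(3*exp(z))) dz into ∫(cos(3*u)) du: now ∫(cos(3*u)) du.
Step 2. Evaluate the standard form: now sin(3*u)/3.
Step 3. Substitute back u = exp(z): now sin(3*exp(z))/3.
Answer: sin(3*exp(z))/3.


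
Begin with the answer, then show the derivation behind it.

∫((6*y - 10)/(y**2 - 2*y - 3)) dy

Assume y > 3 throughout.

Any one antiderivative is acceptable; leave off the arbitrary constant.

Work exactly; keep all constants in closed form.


The answer is 2*log(y - 3) + 4*log(y + 1).
Step 1. Decompose ∫((6*y - 10)/(y**2 - 2*y - 3)) dy by partial fractions, (6*y - 10)/(y**2 - 2*y - 3) = 4/(y + 1) + 2/(y - 3): now ∫(2/(y - 3)) dy + ∫(4/(y + 1)) dy.
Step 2. Evaluate the standard form [assuming y > 3]: now 2*log(y - 3) + ∫(4/(y + 1)) dy.
Step 3. Evaluate the standard form [assuming y > -1]: now 2*log(y - 3) + 4*log(y + 1).
Answer: 2*log(y - 3) + 4*log(y + 1).


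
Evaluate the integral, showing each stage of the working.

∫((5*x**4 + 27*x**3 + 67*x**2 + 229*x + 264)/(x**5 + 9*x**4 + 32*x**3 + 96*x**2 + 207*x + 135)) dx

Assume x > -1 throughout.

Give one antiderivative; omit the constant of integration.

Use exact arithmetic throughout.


Step 1. Decompose ∫((5*x**4 + 27*x**3 + 67*x**2 + 229*x + 264)/(x**5 + 9*x**4 + 32*x**3 + 96*x**2 + 207*x + 135)) dx by partial fractions, (5*x**4 + 27*x**3 + 67*x**2 + 229*x + 264)/(x**5 + 9*x**4 + 32*x**3 + 96*x**2 + 207*x + 135) = -1/(x**2 + 9) + 2/(x + 5) + 2/(x + 3) + 1/(x + 1): now ∫(1/(x + 1)) dx + ∫(2/(x + 3)) dx + ∫(2/(x + 5)) dx + ∫(-1/(x**2 + 9)) dx.
Step 2. Evaluate the standard form [assuming x > -5]: now 2*log(x + 5) + ∫(1/(x + 1)) dx + ∫(2/(x + 3)) dx + ∫(-1/(x**2 + 9)) dx.
Step 3. Evaluate the standard form [assuming x > -1]: now log(x + 1) + 2*log(x + 5) + ∫(2/(x + 3)) dx + ∫(-1/(x**2 + 9)) dx.
Step 4. Evaluate the standard form [assuming x > -3]: now log(x + 1) + 2*log(x + 3) + 2*log(x + 5) + ∫(-1/(x**2 + 9)) dx.
Step 5. Evaluate the standard form: now log(x + 1) + 2*log(x + 3) + 2*log(x + 5) - atan(x/3)/3.
Answer: log(x + 1) + 2*log(x + 3) + 2*log(x + 5) - atan(x/3)/3.


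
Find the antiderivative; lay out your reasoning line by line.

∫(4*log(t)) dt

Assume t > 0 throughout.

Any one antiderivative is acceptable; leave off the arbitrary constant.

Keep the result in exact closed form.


Step 1. Integrate ∫(4*log(t)) dt by parts with u = log(t), dv = (4) dt, so v = 4*t [assuming t > 0]: now 4*t*log(t) + ∫(-4) dt.
Step 2. Evaluate the standard form: now 4*t*log(t) - 4*t.
Answer: 4*t*log(t) - 4*t.


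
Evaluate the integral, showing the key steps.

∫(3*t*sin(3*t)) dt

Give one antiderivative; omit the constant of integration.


Step 1. Integrate ∫(3*t*sin(3*t)) dt by parts with u = t, dv = (3*sin(3*t)) dt, so v = -cos(3*t): now -t*cos(3*t) + ∫(cos(3*t)) dt.
Step 2. Evaluate the standard form: now -t*cos(3*t) + sin(3*t)/3.
Answer: -t*cos(3*t) + sin(3*t)/3.


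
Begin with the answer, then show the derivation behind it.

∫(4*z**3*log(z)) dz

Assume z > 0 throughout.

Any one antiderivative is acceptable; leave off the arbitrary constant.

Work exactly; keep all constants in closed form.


The answer is z**4*log(z) - z**4/4.
Step 1. Integrate ∫(4*z**3*log(z)) dz by parts with u = log(z), dv = (4*z**3) dz, so v = z**4 [assuming z > 0]: now z**4*log(z) + ∫(-z**3) dz.
Step 2. Evaluate the standard form: now z**4*log(z) - z**4/4.
Answer: z**4*log(z) - z**4/4.


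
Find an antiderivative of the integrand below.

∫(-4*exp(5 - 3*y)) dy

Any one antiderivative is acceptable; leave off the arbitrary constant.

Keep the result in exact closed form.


Answer: 4*exp(5 - 3*y)/3.


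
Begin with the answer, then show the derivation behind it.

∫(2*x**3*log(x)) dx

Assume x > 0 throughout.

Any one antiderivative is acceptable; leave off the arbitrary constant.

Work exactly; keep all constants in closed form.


The answer is x**4*log(x)/2 - x**4/8.
Step 1. Integrate ∫(2*x**3*log(x)) dx by parts with u = log(x), dv = (2*x**3) dx, so v = x**4/2 [assuming x > 0]: now x**4*log(x)/2 + ∫(-x**3/2) dx.
Step 2. Evaluate the standard form: now x**4*log(x)/2 - x**4/8.
Answer: x**4*log(x)/2 - x**4/8.


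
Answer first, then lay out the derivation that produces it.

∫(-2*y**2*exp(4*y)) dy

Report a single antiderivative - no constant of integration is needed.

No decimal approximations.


The answer is -y**2*exp(4*y)/2 + y*exp(4*y)/4 - exp(4*y)/16.
Step 1. Integrate ∫(-2*y**2*exp(4*y)) dy by parts with u = y**2, dv = (-2*exp(4*y)) dy, so v = -exp(4*y)/2: now -y**2*exp(4*y)/2 + ∫(y*exp(4*y)) dy.
Step 2. Integrate ∫(y*exp(4*y)) dy by parts with u = y, dv = (exp(4*y)) dy, so v = exp(4*y)/4: now -y**2*exp(4*y)/2 + y*exp(4*y)/4 + ∫(-exp(4*y)/4) dy.
Step 3. Evaluate the standard form: now -y**2*exp(4*y)/2 + y*exp(4*y)/4 - exp(4*y)/16.
Answer: -y**2*exp(4*y)/2 + y*exp(4*y)/4 - exp(4*y)/16.


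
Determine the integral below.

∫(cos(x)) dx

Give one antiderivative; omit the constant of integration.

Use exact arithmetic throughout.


Answer: sin(x).


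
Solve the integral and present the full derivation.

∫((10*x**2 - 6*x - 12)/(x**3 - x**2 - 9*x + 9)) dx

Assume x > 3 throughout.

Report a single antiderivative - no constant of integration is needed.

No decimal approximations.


Step 1. Decompose ∫((10*x**2 - 6*x - 12)/(x**3 - x**2 - 9*x + 9)) dx by partial fractions, (10*x**2 - 6*x - 12)/(x**3 - x**2 - 9*x + 9) = 4/(x + 3) + 1/(x - 1) + 5/(x - 3): now ∫(5/(x - 3)) dx + ∫(1/(x - 1)) dx + ∫(4/(x + 3)) dx.
Step 2. Evaluate the standard form [assuming x > 3]: now 5*log(x - 3) + ∫(1/(x - 1)) dx + ∫(4/(x + 3)) dx.
Step 3. Evaluate the standard form [assuming x > 1]: now 5*log(x - 3) + log(x - 1) + ∫(4/(x + 3)) dx.
Step 4. Evaluate the standard form [assuming x > -3]: now 5*log(x - 3) + log(x - 1) + 4*log(x + 3).
Answer: 5*log(x - 3) + log(x - 1) + 4*log(x + 3).


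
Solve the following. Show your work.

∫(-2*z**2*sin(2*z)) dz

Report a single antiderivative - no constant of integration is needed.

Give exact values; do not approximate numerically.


Step 1. Integrate ∫(-2*z**2*sin(2*z)) dz by parts with u = z**2, dv = (-2*sin(2*z)) dz, so v = cos(2*z): now z**2*cos(2*z) + ∫(-2*z*cos(2*z)) dz.
Step 2. Integrate ∫(-2*z*cos(2*z)) dz by parts with u = z, dv = (-2*cos(2*z)) dz, so v = -sin(2*z): now z**2*cos(2*z) - z*sin(2*z) + ∫(sin(2*z)) dz.
Step 3. Evaluate the standard form: now z**2*cos(2*z) - z*sin(2*z) - cos(2*z)/2.
Answer: z**2*cos(2*z) - z*sin(2*z) - cos(2*z)/2.


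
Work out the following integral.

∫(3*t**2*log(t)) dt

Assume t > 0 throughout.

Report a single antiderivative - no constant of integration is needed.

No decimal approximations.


Answer: t**3*log(t) - t**3/3.


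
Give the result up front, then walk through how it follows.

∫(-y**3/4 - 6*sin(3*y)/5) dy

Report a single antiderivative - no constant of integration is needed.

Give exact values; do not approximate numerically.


The answer is -y**4/16 + 2*cos(3*y)/5.
Step 1. Rewrite: now ∫(-y**3/4) dy + ∫(-6*sin(3*y)/5) dy.
Step 2. Evaluate the standard form: now 2*cos(3*y)/5 + ∫(-y**3/4) dy.
Step 3. Evaluate the standard form: now -y**4/16 + 2*cos(3*y)/5.
Answer: -y**4/16 + 2*cos(3*y)/5.


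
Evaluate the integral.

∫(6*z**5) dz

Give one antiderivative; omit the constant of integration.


Answer: z**6.


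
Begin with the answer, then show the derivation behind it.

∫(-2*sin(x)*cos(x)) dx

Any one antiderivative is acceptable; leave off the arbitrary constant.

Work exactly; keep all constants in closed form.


The answer is -sin(x)**2.
Step 1. Substitute u = sin(x), turning ∫(-2*sin(x)*cos(x)) dx into ∫(-2*u) du: now ∫(-2*u) du.
Step 2. Evaluate the standard form: now -u**2.
Step 3. Substitute back u = sin(x): now -sin(x)**2.
Answer: -sin(x)**2.


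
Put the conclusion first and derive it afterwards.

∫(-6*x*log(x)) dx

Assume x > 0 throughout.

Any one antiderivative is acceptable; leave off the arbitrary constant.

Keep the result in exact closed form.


The answer is -3*x**2*log(x) + 3*x**2/2.
Step 1. Integrate ∫(-6*x*log(x)) dx by parts with u = log(x), dv = (-6*x) dx, so v = -3*x**2 [assuming x > 0]: now -3*x**2*log(x) + ∫(3*x) dx.
Step 2. Evaluate the standard form: now -3*x**2*log(x) + 3*x**2/2.
Answer: -3*x**2*log(x) + 3*x**2/2.


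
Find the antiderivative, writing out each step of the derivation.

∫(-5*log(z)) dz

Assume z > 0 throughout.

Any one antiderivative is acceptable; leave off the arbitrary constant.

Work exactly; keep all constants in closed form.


Step 1. Integrate ∫(-5*log(z)) dz by parts with u = log(z), dv = (-5) dz, so v = -5*z [assuming z > 0]: now -5*z*log(z) + ∫(5) dz.
Step 2. Evaluate the standard form: now -5*z*log(z) + 5*z.
Answer: -5*z*log(z) + 5*z.


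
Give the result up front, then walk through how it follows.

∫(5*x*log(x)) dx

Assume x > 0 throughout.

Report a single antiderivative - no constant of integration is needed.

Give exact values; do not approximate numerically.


The answer is 5*x**2*log(x)/2 - 5*x**2/4.
Step 1. Integrate ∫(5*x*log(x)) dx by parts with u = log(x), dv = (5*x) dx, so v = 5*x**2/2 [assuming x > 0]: now 5*x**2*log(x)/2 + ∫(-5*x/2) dx.
Step 2. Evaluate the standard form: now 5*x**2*log(x)/2 - 5*x**2/4.
Answer: 5*x**2*log(x)/2 - 5*x**2/4.


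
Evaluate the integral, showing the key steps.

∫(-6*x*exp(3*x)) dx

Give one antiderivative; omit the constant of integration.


Step 1. Integrate ∫(-6*x*exp(3*x)) dx by parts with u = x, dv = (-6*exp(3*x)) dx, so v = -2*exp(3*x): now -2*x*exp(3*x) + ∫(2*exp(3*x)) dx.
Step 2. Evaluate the standard form: now -2*x*exp(3*x) + 2*exp(3*x)/3.
Answer: -2*x*exp(3*x) + 2*exp(3*x)/3.


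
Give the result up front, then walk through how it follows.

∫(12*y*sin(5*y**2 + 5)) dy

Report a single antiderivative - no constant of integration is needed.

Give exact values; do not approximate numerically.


The answer is -6*cos(5*y**2 + 5)/5.
Step 1. Substitute u = y**2 + 1, turning ∫(12*y*sin(5*y**2 + 5)) dy into ∫(6*sin(5*u)) du: now ∫(6*sin(5*u)) du.
Step 2. Evaluate the standard form: now -6*cos(5*u)/5.
Step 3. Substitute back u = y**2 + 1: now -6*cos(5*y**2 + 5)/5.
Answer: -6*cos(5*y**2 + 5)/5.


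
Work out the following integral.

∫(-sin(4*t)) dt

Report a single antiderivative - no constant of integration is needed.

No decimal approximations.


Answer: cos(4*t)/4.


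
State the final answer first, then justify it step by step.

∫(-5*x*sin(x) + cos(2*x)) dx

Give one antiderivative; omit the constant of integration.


The answer is 5*x*cos(x) - 5*sin(x) + sin(2*x)/2.
Step 1. Rewrite: now ∫(-5*x*sin(x)) dx + ∫(cos(2*x)) dx.
Step 2. Integrate ∫(-5*x*sin(x)) dx by parts with u = x, dv = (-5*sin(x)) dx, so v = 5*cos(x): now 5*x*cos(x) + ∫(-5*cos(x)) dx + ∫(cos(2*x)) dx.
Step 3. Evaluate the standard form: now 5*x*cos(x) - 5*sin(x) + ∫(cos(2*x)) dx.
Step 4. Evaluate the standard form: now 5*x*cos(x) - 5*sin(x) + sin(2*x)/2.
Answer: 5*x*cos(x) - 5*sin(x) + sin(2*x)/2.


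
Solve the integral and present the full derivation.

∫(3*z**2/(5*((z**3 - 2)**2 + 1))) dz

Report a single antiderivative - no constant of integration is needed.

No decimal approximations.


Step 1. Substitute u = z**3 - 2, turning ∫(3*z**2/(5*((z**3 - 2)**2 + 1))) dz into ∫(1/(5*(u**2 + 1))) du: now ∫(1/(5*(u**2 + 1))) du.
Step 2. Evaluate the standard form: now atan(u)/5.
Step 3. Substitute back u = z**3 - 2: now atan(z**3 - 2)/5.
Answer: atan(z**3 - 2)/5.


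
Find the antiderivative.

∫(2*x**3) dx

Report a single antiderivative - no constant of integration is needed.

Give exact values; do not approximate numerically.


Answer: x**4/2.


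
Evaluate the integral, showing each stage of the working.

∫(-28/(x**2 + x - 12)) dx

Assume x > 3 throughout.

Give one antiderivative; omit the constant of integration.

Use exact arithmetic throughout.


Step 1. Decompose ∫(-28/(x**2 + x - 12)) dx by partial fractions, -28/(x**2 + x - 12) = 4/(x + 4) - 4/(x - 3): now ∫(-4/(x - 3)) dx + ∫(4/(x + 4)) dx.
Step 2. Evaluate the standard form [assuming x > -4]: now 4*log(x + 4) + ∫(-4/(x - 3)) dx.
Step 3. Evaluate the standard form [assuming x > 3]: now -4*log(x - 3) + 4*log(x + 4).
Answer: -4*log(x - 3) + 4*log(x + 4).


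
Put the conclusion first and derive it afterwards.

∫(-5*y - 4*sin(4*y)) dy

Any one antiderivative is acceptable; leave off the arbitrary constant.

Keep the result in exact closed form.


The answer is -5*y**2/2 + cos(4*y).
Step 1. Rewrite: now ∫(-5*y) dy + ∫(-4*sin(4*y)) dy.
Step 2. Evaluate the standard form: now cos(4*y) + ∫(-5*y) dy.
Step 3. Evaluate the standard form: now -5*y**2/2 + cos(4*y).
Answer: -5*y**2/2 + cos(4*y).


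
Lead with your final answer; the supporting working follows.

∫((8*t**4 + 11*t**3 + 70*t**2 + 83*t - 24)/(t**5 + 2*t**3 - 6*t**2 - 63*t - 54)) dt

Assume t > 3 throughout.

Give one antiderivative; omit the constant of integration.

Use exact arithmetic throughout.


The answer is 5*log(t - 3) + log(t + 1) + 2*log(t + 2) + atan(t/3)/3.
Step 1. Decompose ∫((8*t**4 + 11*t**3 + 70*t**2 + 83*t - 24)/(t**5 + 2*t**3 - 6*t**2 - 63*t - 54)) dt by partial fractions, (8*t**4 + 11*t**3 + 70*t**2 + 83*t - 24)/(t**5 + 2*t**3 - 6*t**2 - 63*t - 54) = 1/(t**2 + 9) + 2/(t + 2) + 1/(t + 1) + 5/(t - 3): now ∫(5/(t - 3)) dt + ∫(1/(t + 1)) dt + ∫(2/(t + 2)) dt + ∫(1/(t**2 + 9)) dt.
Step 2. Evaluate the standard form [assuming t > -1]: now log(t + 1) + ∫(5/(t - 3)) dt + ∫(2/(t + 2)) dt + ∫(1/(t**2 + 9)) dt.
Step 3. Evaluate the standard form [assuming t > 3]: now 5*log(t - 3) + log(t + 1) + ∫(2/(t + 2)) dt + ∫(1/(t**2 + 9)) dt.
Step 4. Evaluate the standard form [assuming t > -2]: now 5*log(t - 3) + log(t + 1) + 2*log(t + 2) + ∫(1/(t**2 + 9)) dt.
Step 5. Evaluate the standard form: now 5*log(t - 3) + log(t + 1) + 2*log(t + 2) + atan(t/3)/3.
Answer: 5*log(t - 3) + log(t + 1) + 2*log(t + 2) + atan(t/3)/3.


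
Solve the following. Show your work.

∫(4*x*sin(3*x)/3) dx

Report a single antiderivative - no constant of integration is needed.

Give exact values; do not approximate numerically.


Step 1. Integrate ∫(4*x*sin(3*x)/3) dx by parts with u = x, dv = (4*sin(3*x)/3) dx, so v = -4*cos(3*x)/9: now -4*x*cos(3*x)/9 + ∫(4*cos(3*x)/9) dx.
Step 2. Evaluate the standard form: now -4*x*cos(3*x)/9 + 4*sin(3*x)/27.
Answer: -4*x*cos(3*x)/9 + 4*sin(3*x)/27.


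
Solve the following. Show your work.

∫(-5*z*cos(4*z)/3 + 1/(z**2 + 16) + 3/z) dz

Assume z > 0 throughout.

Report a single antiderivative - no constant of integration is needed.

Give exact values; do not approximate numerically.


Step 1. Rewrite: now ∫(3/z) dz + ∫(-5*z*cos(4*z)/3) dz + ∫(1/(z**2 + 16)) dz.
Step 2. Integrate ∫(-5*z*cos(4*z)/3) dz by parts with u = z, dv = (-5*cos(4*z)/3) dz, so v = -5*sin(4*z)/12: now -5*z*sin(4*z)/12 + ∫(3/z) dz + ∫(1/(z**2 + 16)) dz + ∫(5*sin(4*z)/12) dz.
Step 3. Evaluate the standard form: now -5*z*sin(4*z)/12 - 5*cos(4*z)/48 + ∫(3/z) dz + ∫(1/(z**2 + 16)) dz.
Step 4. Evaluate the standard form [assuming z > 0]: now -5*z*sin(4*z)/12 + 3*log(z) - 5*cos(4*z)/48 + ∫(1/(z**2 + 16)) dz.
Step 5. Evaluate the standard form: now -5*z*sin(4*z)/12 + 3*log(z) - 5*cos(4*z)/48 + atan(z/4)/4.
Answer: -5*z*sin(4*z)/12 + 3*log(z) - 5*cos(4*z)/48 + atan(z/4)/4.


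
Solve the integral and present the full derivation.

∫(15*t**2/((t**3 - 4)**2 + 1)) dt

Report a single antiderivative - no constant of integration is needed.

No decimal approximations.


Step 1. Substitute u = t**3 - 4, turning ∫(15*t**2/((t**3 - 4)**2 + 1)) dt into ∫(5/(u**2 + 1)) du: now ∫(5/(u**2 + 1)) du.
Step 2. Evaluate the standard form: now 5*atan(u).
Step 3. Substitute back u = t**3 - 4: now 5*atan(t**3 - 4).
Answer: 5*atan(t**3 - 4).


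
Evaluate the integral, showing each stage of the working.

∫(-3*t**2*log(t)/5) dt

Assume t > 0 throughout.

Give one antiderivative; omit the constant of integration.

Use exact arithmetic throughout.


Step 1. Integrate ∫(-3*t**2*log(t)/5) dt by parts with u = log(t), dv = (-3*t**2/5) dt, so v = -t**3/5 [assuming t > 0]: now -t**3*log(t)/5 + ∫(t**2/5) dt.
Step 2. Evaluate the standard form: now -t**3*log(t)/5 + t**3/15.
Answer: -t**3*log(t)/5 + t**3/15.


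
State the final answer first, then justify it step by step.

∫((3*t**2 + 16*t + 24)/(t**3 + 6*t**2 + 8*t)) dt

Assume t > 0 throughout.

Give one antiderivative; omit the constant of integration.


The answer is 3*log(t) - log(t + 2) + log(t + 4).
Step 1. Decompose ∫((3*t**2 + 16*t + 24)/(t**3 + 6*t**2 + 8*t)) dt by partial fractions, (3*t**2 + 16*t + 24)/(t**3 + 6*t**2 + 8*t) = 1/(t + 4) - 1/(t + 2) + 3/t: now ∫(3/t) dt + ∫(-1/(t + 2)) dt + ∫(1/(t + 4)) dt.
Step 2. Evaluate the standard form [assuming t > -4]: now log(t + 4) + ∫(3/t) dt + ∫(-1/(t + 2)) dt.
Step 3. Evaluate the standard form [assuming t > 0]: now 3*log(t) + log(t + 4) + ∫(-1/(t + 2)) dt.
Step 4. Evaluate the standard form [assuming t > -2]: now 3*log(t) - log(t + 2) + log(t + 4).
Answer: 3*log(t) - log(t + 2) + log(t + 4).


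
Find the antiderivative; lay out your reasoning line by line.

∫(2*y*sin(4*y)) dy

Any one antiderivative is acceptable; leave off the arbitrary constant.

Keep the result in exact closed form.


Step 1. Integrate ∫(2*y*sin(4*y)) dy by parts with u = y, dv = (2*sin(4*y)) dy, so v = -cos(4*y)/2: now -y*cos(4*y)/2 + ∫(cos(4*y)/2) dy.
Step 2. Evaluate the standard form: now -y*cos(4*y)/2 + sin(4*y)/8.
Answer: -y*cos(4*y)/2 + sin(4*y)/8.


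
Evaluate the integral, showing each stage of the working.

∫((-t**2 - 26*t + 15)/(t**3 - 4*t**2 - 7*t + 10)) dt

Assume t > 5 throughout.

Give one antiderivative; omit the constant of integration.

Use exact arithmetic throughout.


Step 1. Decompose ∫((-t**2 - 26*t + 15)/(t**3 - 4*t**2 - 7*t + 10)) dt by partial fractions, (-t**2 - 26*t + 15)/(t**3 - 4*t**2 - 7*t + 10) = 3/(t + 2) + 1/(t - 1) - 5/(t - 5): now ∫(-5/(t - 5)) dt + ∫(1/(t - 1)) dt + ∫(3/(t + 2)) dt.
Step 2. Evaluate the standard form [assuming t > -2]: now 3*log(t + 2) + ∫(-5/(t - 5)) dt + ∫(1/(t - 1)) dt.
Step 3. Evaluate the standard form [assuming t > 1]: now log(t - 1) + 3*log(t + 2) + ∫(-5/(t - 5)) dt.
Step 4. Evaluate the standard form [assuming t > 5]: now -5*log(t - 5) + log(t - 1) + 3*log(t + 2).
Answer: -5*log(t - 5) + log(t - 1) + 3*log(t + 2).


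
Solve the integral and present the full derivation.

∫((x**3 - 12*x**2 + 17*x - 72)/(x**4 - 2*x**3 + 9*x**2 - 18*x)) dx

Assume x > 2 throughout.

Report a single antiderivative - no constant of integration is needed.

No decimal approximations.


Step 1. Decompose ∫((x**3 - 12*x**2 + 17*x - 72)/(x**4 - 2*x**3 + 9*x**2 - 18*x)) dx by partial fractions, (x**3 - 12*x**2 + 17*x - 72)/(x**4 - 2*x**3 + 9*x**2 - 18*x) = -4/(x**2 + 9) - 3/(x - 2) + 4/x: now ∫(4/x) dx + ∫(-3/(x - 2)) dx + ∫(-4/(x**2 + 9)) dx.
Step 2. Evaluate the standard form [assuming x > 2]: now -3*log(x - 2) + ∫(4/x) dx + ∫(-4/(x**2 + 9)) dx.
Step 3. Evaluate the standard form [assuming x > 0]: now 4*log(x) - 3*log(x - 2) + ∫(-4/(x**2 + 9)) dx.
Step 4. Evaluate the standard form: now 4*log(x) - 3*log(x - 2) - 4*atan(x/3)/3.
Answer: 4*log(x) - 3*log(x - 2) - 4*atan(x/3)/3.


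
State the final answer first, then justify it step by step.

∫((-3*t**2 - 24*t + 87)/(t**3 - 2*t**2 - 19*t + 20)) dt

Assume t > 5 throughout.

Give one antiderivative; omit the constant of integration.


The answer is -3*log(t - 5) - 3*log(t - 1) + 3*log(t + 4).
Step 1. Decompose ∫((-3*t**2 - 24*t + 87)/(t**3 - 2*t**2 - 19*t + 20)) dt by partial fractions, (-3*t**2 - 24*t + 87)/(t**3 - 2*t**2 - 19*t + 20) = 3/(t + 4) - 3/(t - 1) - 3/(t - 5): now ∫(-3/(t - 5)) dt + ∫(-3/(t - 1)) dt + ∫(3/(t + 4)) dt.
Step 2. Evaluate the standard form [assuming t > -4]: now 3*log(t + 4) + ∫(-3/(t - 5)) dt + ∫(-3/(t - 1)) dt.
Step 3. Evaluate the standard form [assuming t > 5]: now -3*log(t - 5) + 3*log(t + 4) + ∫(-3/(t - 1)) dt.
Step 4. Evaluate the standard form [assuming t > 1]: now -3*log(t - 5) - 3*log(t - 1) + 3*log(t + 4).
Answer: -3*log(t - 5) - 3*log(t - 1) + 3*log(t + 4).
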